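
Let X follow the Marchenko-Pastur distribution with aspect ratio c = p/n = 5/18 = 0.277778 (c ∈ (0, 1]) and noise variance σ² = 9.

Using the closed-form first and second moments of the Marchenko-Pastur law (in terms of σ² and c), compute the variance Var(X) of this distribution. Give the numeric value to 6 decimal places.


Recall the MP moments m_1 = E[X] = σ² and m_2 = E[X²] = σ⁴ (1 + c).
m_1 = E[X] = σ² = 9, so m_1² = 81.
m_2 = E[X²] = σ⁴ (1 + c) = 81 · (1 + 0.277778) = 81 · 1.277778 = 103.500000.
(Note m_2 − m_1² simplifies to c · σ⁴ = 0.277778 · 81.)

Var(X) = m_2 − m_1² = 103.500000 − 81 = 22.500000.


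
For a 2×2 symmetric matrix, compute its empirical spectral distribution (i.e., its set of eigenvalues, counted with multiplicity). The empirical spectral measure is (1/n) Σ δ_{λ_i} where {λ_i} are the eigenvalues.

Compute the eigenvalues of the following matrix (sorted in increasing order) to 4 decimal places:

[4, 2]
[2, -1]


Since M is real symmetric, both eigenvalues are real; they are the roots of det(λI − M) = λ² − (tr M) λ + det M.
tr M = 4 + (-1) = 3.
det M = 4·(-1) − 2² = -4 − 4 = -8.
Characteristic polynomial: λ² − 3λ − 8 = 0.
Discriminant Δ = (tr M)² − 4·det M = 9 − (-32) = 41; √Δ = 6.403124.
λ = (tr M ± √Δ)/2 = (3 ± 6.403124)/2, giving (tr M − √Δ)/2 = -1.7016 and (tr M + √Δ)/2 = 4.7016.

Eigenvalues sorted in increasing order: [-1.7016, 4.7016].


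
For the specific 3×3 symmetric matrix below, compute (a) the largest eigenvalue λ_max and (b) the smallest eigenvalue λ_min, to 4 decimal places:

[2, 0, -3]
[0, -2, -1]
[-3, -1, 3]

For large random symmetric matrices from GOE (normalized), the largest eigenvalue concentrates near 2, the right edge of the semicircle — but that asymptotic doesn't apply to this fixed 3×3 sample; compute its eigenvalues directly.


Since M is real symmetric, all three eigenvalues are real; they are the roots of det(λI − M) = λ³ − (tr M) λ² + s λ − det M, where s is the sum of the principal 2×2 minors.
tr M = 2 + (-2) + 3 = 3.
s = (2·(-2) − 0²) + (2·3 − (-3)²) + ((-2)·3 − (-1)²) = -4 + (-3) + (-7) = -14.
det M (expand along row 1) = 2·(-7) − 0·(-3) + (-3)·(-6) = 4.
Characteristic polynomial: λ³ − 3λ² − 14λ − 4 = 0.
Substitute λ = y + (tr M)/3 = y + 1.000000 to remove the quadratic term: y³ + p·y + q = 0 with p = s − (tr M)²/3 = -17.000000 and q = −2(tr M)³/27 + (tr M)·s/3 − det M = -20.000000.
Three real roots ⇒ use the trigonometric (Viète) form: r = 2√(−p/3) = 4.760952, φ = arccos(3q/(p·r)) = arccos(0.741325) = 0.735754 rad.
y_k = r·cos(φ/3 − 2πk/3) for k = 0, 1, 2 gives y = 4.618487, -1.308153, -3.310334.
λ_k = y_k + 1.000000 gives λ = 5.6185, -0.3082, -2.3103 (check: the sum is 3.0000 = tr M).

Hence λ_max = 5.6185 and λ_min = -2.3103.


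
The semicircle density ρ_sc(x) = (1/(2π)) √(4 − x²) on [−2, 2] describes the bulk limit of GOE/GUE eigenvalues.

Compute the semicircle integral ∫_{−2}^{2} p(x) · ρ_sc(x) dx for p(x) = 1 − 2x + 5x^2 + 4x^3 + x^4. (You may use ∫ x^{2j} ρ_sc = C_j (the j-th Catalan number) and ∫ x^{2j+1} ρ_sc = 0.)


Write p(x) = Σ a_i x^i, split into monomials and integrate each against ρ_sc separately.
Using ∫ x^{2j} ρ_sc = C_j = (1/(j+1)) C(2j, j) (Catalan numbers) and ∫ x^{2j+1} ρ_sc = 0 (odd monomials vanish by symmetry):
  i = 0 (even): a_0 · C_{0} = 1 · 1 = 1
  i = 1 (odd): ∫ x^1 ρ_sc = 0 (vanishes)
  i = 2 (even): a_2 · C_{1} = 5 · 1 = 5
  i = 3 (odd): ∫ x^3 ρ_sc = 0 (vanishes)
  i = 4 (even): a_4 · C_{2} = 1 · 2 = 2

Summing the contributions: ∫_{−2}^{2} p(x) ρ_sc(x) dx = 1 + 5 + 2 = 8.


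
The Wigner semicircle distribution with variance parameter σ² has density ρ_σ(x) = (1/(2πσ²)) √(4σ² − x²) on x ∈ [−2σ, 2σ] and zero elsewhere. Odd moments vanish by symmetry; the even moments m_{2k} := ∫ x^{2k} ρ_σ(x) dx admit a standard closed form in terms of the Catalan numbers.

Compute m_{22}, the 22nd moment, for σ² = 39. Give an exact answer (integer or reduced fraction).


By the scaled semicircle moment identity, m_{2k} = σ^{2k} · C_k with k = 11.
C_11 = (1/(k+1)) · C(2k, k) = (1/12) · C(22, 11) = (1/12) · 705432 = 58786.
σ^{2k} = (σ²)^k = (39)^11 = 317475837322472439.

Therefore m_{22} = σ^{22} · C_11 = 317475837322472439 · 58786 = 18663134572838864799054.


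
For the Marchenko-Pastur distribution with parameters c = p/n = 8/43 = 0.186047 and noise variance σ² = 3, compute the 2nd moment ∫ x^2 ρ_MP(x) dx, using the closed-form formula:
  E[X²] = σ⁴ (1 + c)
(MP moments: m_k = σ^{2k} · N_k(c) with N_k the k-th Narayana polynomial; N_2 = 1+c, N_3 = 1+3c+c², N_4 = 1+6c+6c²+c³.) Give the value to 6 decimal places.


E[X²] = σ⁴ (1 + c) (second MP moment). With σ² = 3 (so σ⁴ = 9) and c = 8/43 = 0.186047: E[X²] = 9 · (1 + 0.186047) = 9 · 1.186047.

So E[X^2] = 10.674419.


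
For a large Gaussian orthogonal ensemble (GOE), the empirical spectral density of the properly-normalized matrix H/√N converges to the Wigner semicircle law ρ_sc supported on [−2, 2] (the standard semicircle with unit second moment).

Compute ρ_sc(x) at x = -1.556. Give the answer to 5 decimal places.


ρ_sc(x) = (1/(2π)) √(4 − x²). With x = -1.556:
  4 − x² = 4 − (-1.556)² = 4 − 2.421136 = 1.578864.
  √(4 − x²) = 1.256529.
  1/(2π) = 0.159155.
  ρ_sc(-1.556) = 0.159155 · 1.256529 = 0.199983.

Rounded to 5 decimal places: ρ_sc(-1.556) ≈ 0.19998.


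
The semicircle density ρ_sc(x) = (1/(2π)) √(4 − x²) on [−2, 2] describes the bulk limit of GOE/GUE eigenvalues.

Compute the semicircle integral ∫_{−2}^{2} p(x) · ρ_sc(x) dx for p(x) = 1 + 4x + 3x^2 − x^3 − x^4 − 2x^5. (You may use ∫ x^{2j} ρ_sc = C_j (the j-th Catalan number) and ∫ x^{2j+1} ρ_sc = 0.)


Write p(x) = Σ a_i x^i, split into monomials and integrate each against ρ_sc separately.
Using ∫ x^{2j} ρ_sc = C_j = (1/(j+1)) C(2j, j) (Catalan numbers) and ∫ x^{2j+1} ρ_sc = 0 (odd monomials vanish by symmetry):
  i = 0 (even): a_0 · C_{0} = 1 · 1 = 1
  i = 1 (odd): ∫ x^1 ρ_sc = 0 (vanishes)
  i = 2 (even): a_2 · C_{1} = 3 · 1 = 3
  i = 3 (odd): ∫ x^3 ρ_sc = 0 (vanishes)
  i = 4 (even): a_4 · C_{2} = -1 · 2 = -2
  i = 5 (odd): ∫ x^5 ρ_sc = 0 (vanishes)

Summing the contributions: ∫_{−2}^{2} p(x) ρ_sc(x) dx = 1 + 3 + (-2) = 2.


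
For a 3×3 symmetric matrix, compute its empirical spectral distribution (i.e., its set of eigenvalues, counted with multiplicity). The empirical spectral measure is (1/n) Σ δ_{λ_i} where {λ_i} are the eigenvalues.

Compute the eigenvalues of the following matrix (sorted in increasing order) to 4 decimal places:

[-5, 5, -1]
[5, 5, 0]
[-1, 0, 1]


Since M is real symmetric, all three eigenvalues are real; they are the roots of det(λI − M) = λ³ − (tr M) λ² + s λ − det M, where s is the sum of the principal 2×2 minors.
tr M = -5 + 5 + 1 = 1.
s = ((-5)·5 − 5²) + ((-5)·1 − (-1)²) + (5·1 − 0²) = -50 + (-6) + 5 = -51.
det M (expand along row 1) = (-5)·5 − 5·5 + (-1)·5 = -55.
Characteristic polynomial: λ³ − λ² − 51λ + 55 = 0.
Substitute λ = y + (tr M)/3 = y + 0.333333 to remove the quadratic term: y³ + p·y + q = 0 with p = s − (tr M)²/3 = -51.333333 and q = −2(tr M)³/27 + (tr M)·s/3 − det M = 37.925926.
Three real roots ⇒ use the trigonometric (Viète) form: r = 2√(−p/3) = 8.273116, φ = arccos(3q/(p·r)) = arccos(-0.267910) = 1.842019 rad.
y_k = r·cos(φ/3 − 2πk/3) for k = 0, 1, 2 gives y = 6.762000, 0.746935, -7.508935.
λ_k = y_k + 0.333333 gives λ = 7.0953, 1.0803, -7.1756 (check: the sum is 1.0000 = tr M).

Eigenvalues sorted in increasing order: [-7.1756, 1.0803, 7.0953].


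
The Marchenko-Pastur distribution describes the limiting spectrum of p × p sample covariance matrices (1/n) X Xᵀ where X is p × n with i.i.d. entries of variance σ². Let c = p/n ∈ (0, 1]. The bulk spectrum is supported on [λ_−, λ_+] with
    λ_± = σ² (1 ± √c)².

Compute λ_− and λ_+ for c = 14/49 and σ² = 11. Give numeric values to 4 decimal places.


c = 14/49 = 0.285714; √c = 0.534522.
λ_− = σ² (1 − √c)² = 11 · (1 − 0.534522)² = 11 · (0.465478)² = 2.383362.
λ_+ = σ² (1 + √c)² = 11 · (1 + 0.534522)² = 11 · (1.534522)² = 25.902352.

Rounded to 4 decimal places: λ_− ≈ 2.3834, λ_+ ≈ 25.9024.


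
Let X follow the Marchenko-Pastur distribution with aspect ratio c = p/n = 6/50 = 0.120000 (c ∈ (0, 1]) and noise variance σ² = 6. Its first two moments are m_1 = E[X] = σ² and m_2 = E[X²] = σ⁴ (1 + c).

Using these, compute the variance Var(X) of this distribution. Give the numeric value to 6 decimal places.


m_1 = E[X] = σ² = 6, so m_1² = 36.
m_2 = E[X²] = σ⁴ (1 + c) = 36 · (1 + 0.120000) = 36 · 1.120000 = 40.320000.
(Note m_2 − m_1² simplifies to c · σ⁴ = 0.120000 · 36.)

Var(X) = m_2 − m_1² = 40.320000 − 36 = 4.320000.


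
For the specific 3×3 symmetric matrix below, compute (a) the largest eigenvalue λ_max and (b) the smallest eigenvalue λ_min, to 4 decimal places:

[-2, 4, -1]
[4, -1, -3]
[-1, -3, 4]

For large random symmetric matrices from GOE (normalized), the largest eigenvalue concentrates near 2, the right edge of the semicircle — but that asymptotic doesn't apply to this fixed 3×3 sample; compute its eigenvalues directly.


Since M is real symmetric, all three eigenvalues are real; they are the roots of det(λI − M) = λ³ − (tr M) λ² + s λ − det M, where s is the sum of the principal 2×2 minors.
tr M = -2 + (-1) + 4 = 1.
s = ((-2)·(-1) − 4²) + ((-2)·4 − (-1)²) + ((-1)·4 − (-3)²) = -14 + (-9) + (-13) = -36.
det M (expand along row 1) = (-2)·(-13) − 4·13 + (-1)·(-13) = -13.
Characteristic polynomial: λ³ − λ² − 36λ + 13 = 0.
Substitute λ = y + (tr M)/3 = y + 0.333333 to remove the quadratic term: y³ + p·y + q = 0 with p = s − (tr M)²/3 = -36.333333 and q = −2(tr M)³/27 + (tr M)·s/3 − det M = 0.925926.
Three real roots ⇒ use the trigonometric (Viète) form: r = 2√(−p/3) = 6.960204, φ = arccos(3q/(p·r)) = arccos(-0.010984) = 1.581781 rad.
y_k = r·cos(φ/3 − 2πk/3) for k = 0, 1, 2 gives y = 6.014931, 0.025485, -6.040416.
λ_k = y_k + 0.333333 gives λ = 6.3483, 0.3588, -5.7071 (check: the sum is 1.0000 = tr M).

Hence λ_max = 6.3483 and λ_min = -5.7071.


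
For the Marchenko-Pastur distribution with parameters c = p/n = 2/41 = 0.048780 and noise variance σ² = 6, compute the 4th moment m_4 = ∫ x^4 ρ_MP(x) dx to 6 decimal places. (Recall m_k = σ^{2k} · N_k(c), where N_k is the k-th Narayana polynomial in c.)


E[X⁴] = σ⁸ (1 + 6c + 6c² + c³) (fourth MP moment). With σ² = 6 (so σ⁸ = 1296) and c = 2/41 = 0.048780: E[X⁴] = 1296 · (1 + 6·0.048780 + 6·(0.048780)² + (0.048780)³) = 1296 · 1.307076.

So E[X^4] = 1693.970778.


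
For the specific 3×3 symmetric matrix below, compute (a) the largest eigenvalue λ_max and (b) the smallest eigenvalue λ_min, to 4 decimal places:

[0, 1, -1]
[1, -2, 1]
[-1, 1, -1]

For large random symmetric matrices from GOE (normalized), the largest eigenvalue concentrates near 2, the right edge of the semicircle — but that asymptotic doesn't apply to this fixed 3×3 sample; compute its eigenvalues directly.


Since M is real symmetric, all three eigenvalues are real; they are the roots of det(λI − M) = λ³ − (tr M) λ² + s λ − det M, where s is the sum of the principal 2×2 minors.
tr M = 0 + (-2) + (-1) = -3.
s = (0·(-2) − 1²) + (0·(-1) − (-1)²) + ((-2)·(-1) − 1²) = -1 + (-1) + 1 = -1.
det M (expand along row 1) = 0·1 − 1·0 + (-1)·(-1) = 1.
Characteristic polynomial: λ³ + 3λ² − λ − 1 = 0.
Substitute λ = y + (tr M)/3 = y − 1.000000 to remove the quadratic term: y³ + p·y + q = 0 with p = s − (tr M)²/3 = -4.000000 and q = −2(tr M)³/27 + (tr M)·s/3 − det M = 2.000000.
Three real roots ⇒ use the trigonometric (Viète) form: r = 2√(−p/3) = 2.309401, φ = arccos(3q/(p·r)) = arccos(-0.649519) = 2.277748 rad.
y_k = r·cos(φ/3 − 2πk/3) for k = 0, 1, 2 gives y = 1.675131, 0.539189, -2.214320.
λ_k = y_k − 1.000000 gives λ = 0.6751, -0.4608, -3.2143 (check: the sum is -3.0000 = tr M).

Hence λ_max = 0.6751 and λ_min = -3.2143.


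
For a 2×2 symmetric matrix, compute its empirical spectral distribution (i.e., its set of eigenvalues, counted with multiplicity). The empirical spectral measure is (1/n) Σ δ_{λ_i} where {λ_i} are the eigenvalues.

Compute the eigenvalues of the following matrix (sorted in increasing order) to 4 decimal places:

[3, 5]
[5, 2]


Since M is real symmetric, both eigenvalues are real; they are the roots of det(λI − M) = λ² − (tr M) λ + det M.
tr M = 3 + 2 = 5.
det M = 3·2 − 5² = 6 − 25 = -19.
Characteristic polynomial: λ² − 5λ − 19 = 0.
Discriminant Δ = (tr M)² − 4·det M = 25 − (-76) = 101; √Δ = 10.049876.
λ = (tr M ± √Δ)/2 = (5 ± 10.049876)/2, giving (tr M − √Δ)/2 = -2.5249 and (tr M + √Δ)/2 = 7.5249.

Eigenvalues sorted in increasing order: [-2.5249, 7.5249].


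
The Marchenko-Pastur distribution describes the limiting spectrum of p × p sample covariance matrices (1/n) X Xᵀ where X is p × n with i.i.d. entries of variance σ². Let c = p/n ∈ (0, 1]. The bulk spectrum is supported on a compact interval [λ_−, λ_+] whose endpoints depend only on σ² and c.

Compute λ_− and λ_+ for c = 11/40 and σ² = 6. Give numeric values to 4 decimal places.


c = 11/40 = 0.275000; √c = 0.524404.
λ_− = σ² (1 − √c)² = 6 · (1 − 0.524404)² = 6 · (0.475596)² = 1.357147.
λ_+ = σ² (1 + √c)² = 6 · (1 + 0.524404)² = 6 · (1.524404)² = 13.942853.

Rounded to 4 decimal places: λ_− ≈ 1.3571, λ_+ ≈ 13.9429.


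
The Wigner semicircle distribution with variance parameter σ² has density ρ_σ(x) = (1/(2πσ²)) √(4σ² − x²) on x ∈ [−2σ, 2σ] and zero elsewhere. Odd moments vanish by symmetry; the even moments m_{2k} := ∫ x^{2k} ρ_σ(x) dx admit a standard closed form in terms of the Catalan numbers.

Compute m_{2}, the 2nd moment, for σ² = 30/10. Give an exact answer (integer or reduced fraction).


By the scaled semicircle moment identity, m_{2k} = σ^{2k} · C_k with k = 1.
C_1 = (1/(k+1)) · C(2k, k) = (1/2) · C(2, 1) = (1/2) · 2 = 1.
σ^{2k} = (σ²)^k = (30/10)^1 = 3.

Therefore m_{2} = σ^{2} · C_1 = 3 · 1 = 3.


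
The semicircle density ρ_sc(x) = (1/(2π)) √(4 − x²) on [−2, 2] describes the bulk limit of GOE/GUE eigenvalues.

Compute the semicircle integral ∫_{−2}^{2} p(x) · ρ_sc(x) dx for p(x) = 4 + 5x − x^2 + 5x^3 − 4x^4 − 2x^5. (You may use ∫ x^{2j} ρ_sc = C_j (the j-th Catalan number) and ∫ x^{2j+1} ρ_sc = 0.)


Write p(x) = Σ a_i x^i, split into monomials and integrate each against ρ_sc separately.
Using ∫ x^{2j} ρ_sc = C_j = (1/(j+1)) C(2j, j) (Catalan numbers) and ∫ x^{2j+1} ρ_sc = 0 (odd monomials vanish by symmetry):
  i = 0 (even): a_0 · C_{0} = 4 · 1 = 4
  i = 1 (odd): ∫ x^1 ρ_sc = 0 (vanishes)
  i = 2 (even): a_2 · C_{1} = -1 · 1 = -1
  i = 3 (odd): ∫ x^3 ρ_sc = 0 (vanishes)
  i = 4 (even): a_4 · C_{2} = -4 · 2 = -8
  i = 5 (odd): ∫ x^5 ρ_sc = 0 (vanishes)

Summing the contributions: ∫_{−2}^{2} p(x) ρ_sc(x) dx = 4 + (-1) + (-8) = -5.


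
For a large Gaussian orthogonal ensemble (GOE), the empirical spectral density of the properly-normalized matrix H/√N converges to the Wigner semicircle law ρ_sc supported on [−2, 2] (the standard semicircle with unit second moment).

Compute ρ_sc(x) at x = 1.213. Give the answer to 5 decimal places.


ρ_sc(x) = (1/(2π)) √(4 − x²). With x = 1.213:
  4 − x² = 4 − (1.213)² = 4 − 1.471369 = 2.528631.
  √(4 − x²) = 1.590167.
  1/(2π) = 0.159155.
  ρ_sc(1.213) = 0.159155 · 1.590167 = 0.253083.

Rounded to 5 decimal places: ρ_sc(1.213) ≈ 0.25308.


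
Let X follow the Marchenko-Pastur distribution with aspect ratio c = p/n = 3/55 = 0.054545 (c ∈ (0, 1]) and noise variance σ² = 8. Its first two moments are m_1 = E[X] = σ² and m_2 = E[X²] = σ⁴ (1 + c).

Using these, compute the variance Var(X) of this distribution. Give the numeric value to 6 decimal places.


m_1 = E[X] = σ² = 8, so m_1² = 64.
m_2 = E[X²] = σ⁴ (1 + c) = 64 · (1 + 0.054545) = 64 · 1.054545 = 67.490909.
(Note m_2 − m_1² simplifies to c · σ⁴ = 0.054545 · 64.)

Var(X) = m_2 − m_1² = 67.490909 − 64 = 3.490909.


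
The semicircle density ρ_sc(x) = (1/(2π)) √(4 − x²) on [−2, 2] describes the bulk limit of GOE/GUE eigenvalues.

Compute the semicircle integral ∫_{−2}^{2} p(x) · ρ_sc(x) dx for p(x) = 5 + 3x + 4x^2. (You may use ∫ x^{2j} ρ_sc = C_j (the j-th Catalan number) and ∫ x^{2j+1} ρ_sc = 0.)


Write p(x) = Σ a_i x^i, split into monomials and integrate each against ρ_sc separately.
Using ∫ x^{2j} ρ_sc = C_j = (1/(j+1)) C(2j, j) (Catalan numbers) and ∫ x^{2j+1} ρ_sc = 0 (odd monomials vanish by symmetry):
  i = 0 (even): a_0 · C_{0} = 5 · 1 = 5
  i = 1 (odd): ∫ x^1 ρ_sc = 0 (vanishes)
  i = 2 (even): a_2 · C_{1} = 4 · 1 = 4

Summing the contributions: ∫_{−2}^{2} p(x) ρ_sc(x) dx = 5 + 4 = 9.


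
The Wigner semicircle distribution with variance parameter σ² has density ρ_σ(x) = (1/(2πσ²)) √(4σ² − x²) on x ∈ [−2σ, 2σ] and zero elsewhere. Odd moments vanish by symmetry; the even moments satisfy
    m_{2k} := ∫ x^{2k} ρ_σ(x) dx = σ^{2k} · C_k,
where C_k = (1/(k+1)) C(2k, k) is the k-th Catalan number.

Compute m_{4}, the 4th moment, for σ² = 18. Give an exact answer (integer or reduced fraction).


By the scaled semicircle moment identity, m_{2k} = σ^{2k} · C_k with k = 2.
C_2 = (1/(k+1)) · C(2k, k) = (1/3) · C(4, 2) = (1/3) · 6 = 2.
σ^{2k} = (σ²)^k = (18)^2 = 324.

Therefore m_{4} = σ^{4} · C_2 = 324 · 2 = 648.


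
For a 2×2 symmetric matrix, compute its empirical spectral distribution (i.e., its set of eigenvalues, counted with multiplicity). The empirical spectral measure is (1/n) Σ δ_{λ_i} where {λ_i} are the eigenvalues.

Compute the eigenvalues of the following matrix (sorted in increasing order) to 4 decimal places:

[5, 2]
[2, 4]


Since M is real symmetric, both eigenvalues are real; they are the roots of det(λI − M) = λ² − (tr M) λ + det M.
tr M = 5 + 4 = 9.
det M = 5·4 − 2² = 20 − 4 = 16.
Characteristic polynomial: λ² − 9λ + 16 = 0.
Discriminant Δ = (tr M)² − 4·det M = 81 − 64 = 17; √Δ = 4.123106.
λ = (tr M ± √Δ)/2 = (9 ± 4.123106)/2, giving (tr M − √Δ)/2 = 2.4384 and (tr M + √Δ)/2 = 6.5616.

Eigenvalues sorted in increasing order: [2.4384, 6.5616].


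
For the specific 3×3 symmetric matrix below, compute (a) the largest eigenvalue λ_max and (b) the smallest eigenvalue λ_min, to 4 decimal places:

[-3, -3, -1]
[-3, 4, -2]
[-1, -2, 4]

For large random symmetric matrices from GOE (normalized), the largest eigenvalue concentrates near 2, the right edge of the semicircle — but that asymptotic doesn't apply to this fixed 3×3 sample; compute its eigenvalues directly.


Since M is real symmetric, all three eigenvalues are real; they are the roots of det(λI − M) = λ³ − (tr M) λ² + s λ − det M, where s is the sum of the principal 2×2 minors.
tr M = -3 + 4 + 4 = 5.
s = ((-3)·4 − (-3)²) + ((-3)·4 − (-1)²) + (4·4 − (-2)²) = -21 + (-13) + 12 = -22.
det M (expand along row 1) = (-3)·12 − (-3)·(-14) + (-1)·10 = -88.
Characteristic polynomial: λ³ − 5λ² − 22λ + 88 = 0.
Substitute λ = y + (tr M)/3 = y + 1.666667 to remove the quadratic term: y³ + p·y + q = 0 with p = s − (tr M)²/3 = -30.333333 and q = −2(tr M)³/27 + (tr M)·s/3 − det M = 42.074074.
Three real roots ⇒ use the trigonometric (Viète) form: r = 2√(−p/3) = 6.359595, φ = arccos(3q/(p·r)) = arccos(-0.654314) = 2.284072 rad.
y_k = r·cos(φ/3 − 2πk/3) for k = 0, 1, 2 gives y = 4.603713, 1.497841, -6.101554.
λ_k = y_k + 1.666667 gives λ = 6.2704, 3.1645, -4.4349 (check: the sum is 5.0000 = tr M).

Hence λ_max = 6.2704 and λ_min = -4.4349.


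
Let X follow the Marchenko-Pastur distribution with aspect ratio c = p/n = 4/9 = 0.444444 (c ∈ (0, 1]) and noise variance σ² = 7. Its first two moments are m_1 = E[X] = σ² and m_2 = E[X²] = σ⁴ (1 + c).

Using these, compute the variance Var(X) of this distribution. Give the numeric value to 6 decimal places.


m_1 = E[X] = σ² = 7, so m_1² = 49.
m_2 = E[X²] = σ⁴ (1 + c) = 49 · (1 + 0.444444) = 49 · 1.444444 = 70.777778.
(Note m_2 − m_1² simplifies to c · σ⁴ = 0.444444 · 49.)

Var(X) = m_2 − m_1² = 70.777778 − 49 = 21.777778.


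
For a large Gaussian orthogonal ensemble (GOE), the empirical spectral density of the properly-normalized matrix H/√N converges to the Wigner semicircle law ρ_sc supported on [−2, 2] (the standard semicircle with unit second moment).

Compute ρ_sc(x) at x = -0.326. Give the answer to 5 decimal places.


ρ_sc(x) = (1/(2π)) √(4 − x²). With x = -0.326:
  4 − x² = 4 − (-0.326)² = 4 − 0.106276 = 3.893724.
  √(4 − x²) = 1.973252.
  1/(2π) = 0.159155.
  ρ_sc(-0.326) = 0.159155 · 1.973252 = 0.314053.

Rounded to 5 decimal places: ρ_sc(-0.326) ≈ 0.31405.


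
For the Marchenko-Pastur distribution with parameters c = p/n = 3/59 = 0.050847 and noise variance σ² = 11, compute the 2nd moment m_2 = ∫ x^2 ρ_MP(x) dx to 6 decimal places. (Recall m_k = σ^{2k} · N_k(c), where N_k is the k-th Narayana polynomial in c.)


E[X²] = σ⁴ (1 + c) (second MP moment). With σ² = 11 (so σ⁴ = 121) and c = 3/59 = 0.050847: E[X²] = 121 · (1 + 0.050847) = 121 · 1.050847.

So E[X^2] = 127.152542.


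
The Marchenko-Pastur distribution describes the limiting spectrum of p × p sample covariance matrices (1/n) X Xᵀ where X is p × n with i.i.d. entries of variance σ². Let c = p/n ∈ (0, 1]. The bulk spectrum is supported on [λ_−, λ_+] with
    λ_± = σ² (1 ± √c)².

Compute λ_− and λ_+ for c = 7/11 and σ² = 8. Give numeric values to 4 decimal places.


c = 7/11 = 0.636364; √c = 0.797724.
λ_− = σ² (1 − √c)² = 8 · (1 − 0.797724)² = 8 · (0.202276)² = 0.327325.
λ_+ = σ² (1 + √c)² = 8 · (1 + 0.797724)² = 8 · (1.797724)² = 25.854494.

Rounded to 4 decimal places: λ_− ≈ 0.3273, λ_+ ≈ 25.8545.


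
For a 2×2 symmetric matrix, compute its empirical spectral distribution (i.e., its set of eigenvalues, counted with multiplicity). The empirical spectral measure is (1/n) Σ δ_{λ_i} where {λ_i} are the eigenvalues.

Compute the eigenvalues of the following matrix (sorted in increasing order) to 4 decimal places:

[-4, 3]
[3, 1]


Since M is real symmetric, both eigenvalues are real; they are the roots of det(λI − M) = λ² − (tr M) λ + det M.
tr M = -4 + 1 = -3.
det M = (-4)·1 − 3² = -4 − 9 = -13.
Characteristic polynomial: λ² + 3λ − 13 = 0.
Discriminant Δ = (tr M)² − 4·det M = 9 − (-52) = 61; √Δ = 7.810250.
λ = (tr M ± √Δ)/2 = (-3 ± 7.810250)/2, giving (tr M − √Δ)/2 = -5.4051 and (tr M + √Δ)/2 = 2.4051.

Eigenvalues sorted in increasing order: [-5.4051, 2.4051].


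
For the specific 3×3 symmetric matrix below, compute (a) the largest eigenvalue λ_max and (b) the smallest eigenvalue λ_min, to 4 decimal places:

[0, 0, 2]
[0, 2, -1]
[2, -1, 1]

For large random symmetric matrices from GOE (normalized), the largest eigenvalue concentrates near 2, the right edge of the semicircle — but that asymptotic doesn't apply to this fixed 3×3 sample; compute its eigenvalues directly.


Since M is real symmetric, all three eigenvalues are real; they are the roots of det(λI − M) = λ³ − (tr M) λ² + s λ − det M, where s is the sum of the principal 2×2 minors.
tr M = 0 + 2 + 1 = 3.
s = (0·2 − 0²) + (0·1 − 2²) + (2·1 − (-1)²) = 0 + (-4) + 1 = -3.
det M (expand along row 1) = 0·1 − 0·2 + 2·(-4) = -8.
Characteristic polynomial: λ³ − 3λ² − 3λ + 8 = 0.
Substitute λ = y + (tr M)/3 = y + 1.000000 to remove the quadratic term: y³ + p·y + q = 0 with p = s − (tr M)²/3 = -6.000000 and q = −2(tr M)³/27 + (tr M)·s/3 − det M = 3.000000.
Three real roots ⇒ use the trigonometric (Viète) form: r = 2√(−p/3) = 2.828427, φ = arccos(3q/(p·r)) = arccos(-0.530330) = 2.129786 rad.
y_k = r·cos(φ/3 − 2πk/3) for k = 0, 1, 2 gives y = 2.145103, 0.523976, -2.669079.
λ_k = y_k + 1.000000 gives λ = 3.1451, 1.5240, -1.6691 (check: the sum is 3.0000 = tr M).

Hence λ_max = 3.1451 and λ_min = -1.6691.


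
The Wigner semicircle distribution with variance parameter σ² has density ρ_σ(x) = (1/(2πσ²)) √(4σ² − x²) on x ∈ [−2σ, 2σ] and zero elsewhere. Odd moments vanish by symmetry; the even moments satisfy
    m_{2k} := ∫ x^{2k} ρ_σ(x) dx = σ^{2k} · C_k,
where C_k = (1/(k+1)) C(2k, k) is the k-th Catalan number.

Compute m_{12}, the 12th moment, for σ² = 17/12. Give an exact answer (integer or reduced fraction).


By the scaled semicircle moment identity, m_{2k} = σ^{2k} · C_k with k = 6.
C_6 = (1/(k+1)) · C(2k, k) = (1/7) · C(12, 6) = (1/7) · 924 = 132.
σ^{2k} = (σ²)^k = (17/12)^6 = 24137569/2985984.

Therefore m_{12} = σ^{12} · C_6 = (24137569/2985984) · 132 = 265513259/248832.


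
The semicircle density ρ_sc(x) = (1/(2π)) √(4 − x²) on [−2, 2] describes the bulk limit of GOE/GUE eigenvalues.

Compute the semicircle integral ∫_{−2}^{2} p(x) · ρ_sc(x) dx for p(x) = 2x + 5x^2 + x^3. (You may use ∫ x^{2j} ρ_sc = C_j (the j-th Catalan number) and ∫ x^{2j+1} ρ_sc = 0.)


Write p(x) = Σ a_i x^i, split into monomials and integrate each against ρ_sc separately.
Using ∫ x^{2j} ρ_sc = C_j = (1/(j+1)) C(2j, j) (Catalan numbers) and ∫ x^{2j+1} ρ_sc = 0 (odd monomials vanish by symmetry):
  i = 1 (odd): ∫ x^1 ρ_sc = 0 (vanishes)
  i = 2 (even): a_2 · C_{1} = 5 · 1 = 5
  i = 3 (odd): ∫ x^3 ρ_sc = 0 (vanishes)

Summing the contributions: ∫_{−2}^{2} p(x) ρ_sc(x) dx = 5.


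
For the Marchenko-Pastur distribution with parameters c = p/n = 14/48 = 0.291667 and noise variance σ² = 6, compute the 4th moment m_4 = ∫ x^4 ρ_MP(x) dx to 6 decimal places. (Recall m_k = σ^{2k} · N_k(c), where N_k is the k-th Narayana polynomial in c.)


E[X⁴] = σ⁸ (1 + 6c + 6c² + c³) (fourth MP moment). With σ² = 6 (so σ⁸ = 1296) and c = 14/48 = 0.291667: E[X⁴] = 1296 · (1 + 6·0.291667 + 6·(0.291667)² + (0.291667)³) = 1296 · 3.285229.

So E[X^4] = 4257.656250.


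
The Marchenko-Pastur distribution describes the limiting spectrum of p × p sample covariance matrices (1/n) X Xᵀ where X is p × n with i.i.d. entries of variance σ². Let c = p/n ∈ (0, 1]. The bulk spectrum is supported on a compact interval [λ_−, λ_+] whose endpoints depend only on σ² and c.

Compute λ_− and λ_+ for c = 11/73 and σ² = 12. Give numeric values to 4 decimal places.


c = 11/73 = 0.150685; √c = 0.388182.
λ_− = σ² (1 − √c)² = 12 · (1 − 0.388182)² = 12 · (0.611818)² = 4.491861.
λ_+ = σ² (1 + √c)² = 12 · (1 + 0.388182)² = 12 · (1.388182)² = 23.124577.

Rounded to 4 decimal places: λ_− ≈ 4.4919, λ_+ ≈ 23.1246.


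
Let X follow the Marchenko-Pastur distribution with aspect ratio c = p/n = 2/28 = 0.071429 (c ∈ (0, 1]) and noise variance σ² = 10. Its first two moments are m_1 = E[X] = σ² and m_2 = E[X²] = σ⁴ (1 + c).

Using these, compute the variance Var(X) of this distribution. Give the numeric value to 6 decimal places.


m_1 = E[X] = σ² = 10, so m_1² = 100.
m_2 = E[X²] = σ⁴ (1 + c) = 100 · (1 + 0.071429) = 100 · 1.071429 = 107.142857.
(Note m_2 − m_1² simplifies to c · σ⁴ = 0.071429 · 100.)

Var(X) = m_2 − m_1² = 107.142857 − 100 = 7.142857.


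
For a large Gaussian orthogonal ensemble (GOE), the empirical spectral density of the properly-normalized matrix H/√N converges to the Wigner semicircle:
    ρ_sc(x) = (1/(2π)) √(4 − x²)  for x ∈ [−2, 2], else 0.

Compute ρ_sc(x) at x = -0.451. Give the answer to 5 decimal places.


ρ_sc(x) = (1/(2π)) √(4 − x²). With x = -0.451:
  4 − x² = 4 − (-0.451)² = 4 − 0.203401 = 3.796599.
  √(4 − x²) = 1.948486.
  1/(2π) = 0.159155.
  ρ_sc(-0.451) = 0.159155 · 1.948486 = 0.310111.

Rounded to 5 decimal places: ρ_sc(-0.451) ≈ 0.31011.


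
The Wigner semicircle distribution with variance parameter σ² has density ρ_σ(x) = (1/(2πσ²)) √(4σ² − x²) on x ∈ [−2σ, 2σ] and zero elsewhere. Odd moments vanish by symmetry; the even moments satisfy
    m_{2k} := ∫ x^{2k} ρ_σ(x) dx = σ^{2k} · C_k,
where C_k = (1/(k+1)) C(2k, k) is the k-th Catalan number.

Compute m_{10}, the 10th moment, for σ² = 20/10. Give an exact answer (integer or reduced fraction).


By the scaled semicircle moment identity, m_{2k} = σ^{2k} · C_k with k = 5.
C_5 = (1/(k+1)) · C(2k, k) = (1/6) · C(10, 5) = (1/6) · 252 = 42.
σ^{2k} = (σ²)^k = (20/10)^5 = 32.

Therefore m_{10} = σ^{10} · C_5 = 32 · 42 = 1344.


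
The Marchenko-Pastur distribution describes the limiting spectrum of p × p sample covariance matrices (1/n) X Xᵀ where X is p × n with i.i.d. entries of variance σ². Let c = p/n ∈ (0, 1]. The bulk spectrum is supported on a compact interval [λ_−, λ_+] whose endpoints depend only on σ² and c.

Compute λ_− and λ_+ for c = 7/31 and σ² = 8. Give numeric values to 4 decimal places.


c = 7/31 = 0.225806; √c = 0.475191.
λ_− = σ² (1 − √c)² = 8 · (1 − 0.475191)² = 8 · (0.524809)² = 2.203396.
λ_+ = σ² (1 + √c)² = 8 · (1 + 0.475191)² = 8 · (1.475191)² = 17.409507.

Rounded to 4 decimal places: λ_− ≈ 2.2034, λ_+ ≈ 17.4095.


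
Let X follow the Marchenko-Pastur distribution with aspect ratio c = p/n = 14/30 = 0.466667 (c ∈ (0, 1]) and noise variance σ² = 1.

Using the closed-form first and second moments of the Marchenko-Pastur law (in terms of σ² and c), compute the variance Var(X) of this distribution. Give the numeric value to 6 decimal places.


Recall the MP moments m_1 = E[X] = σ² and m_2 = E[X²] = σ⁴ (1 + c).
m_1 = E[X] = σ² = 1, so m_1² = 1.
m_2 = E[X²] = σ⁴ (1 + c) = 1 · (1 + 0.466667) = 1 · 1.466667 = 1.466667.
(Note m_2 − m_1² simplifies to c · σ⁴ = 0.466667 · 1.)

Var(X) = m_2 − m_1² = 1.466667 − 1 = 0.466667.


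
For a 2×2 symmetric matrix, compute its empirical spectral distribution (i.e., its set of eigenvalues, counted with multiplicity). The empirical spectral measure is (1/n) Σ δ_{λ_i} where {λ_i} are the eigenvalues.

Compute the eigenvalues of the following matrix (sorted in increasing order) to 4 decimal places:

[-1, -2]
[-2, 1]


Since M is real symmetric, both eigenvalues are real; they are the roots of det(λI − M) = λ² − (tr M) λ + det M.
tr M = -1 + 1 = 0.
det M = (-1)·1 − (-2)² = -1 − 4 = -5.
Characteristic polynomial: λ² − 5 = 0.
Discriminant Δ = (tr M)² − 4·det M = 0 − (-20) = 20; √Δ = 4.472136.
λ = (tr M ± √Δ)/2 = (0 ± 4.472136)/2, giving (tr M − √Δ)/2 = -2.2361 and (tr M + √Δ)/2 = 2.2361.

Eigenvalues sorted in increasing order: [-2.2361, 2.2361].


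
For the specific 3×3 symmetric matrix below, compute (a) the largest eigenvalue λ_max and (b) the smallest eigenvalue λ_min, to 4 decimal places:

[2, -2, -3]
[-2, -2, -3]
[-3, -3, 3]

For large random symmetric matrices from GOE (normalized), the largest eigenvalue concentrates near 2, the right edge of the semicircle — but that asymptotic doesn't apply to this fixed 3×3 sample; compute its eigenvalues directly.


Since M is real symmetric, all three eigenvalues are real; they are the roots of det(λI − M) = λ³ − (tr M) λ² + s λ − det M, where s is the sum of the principal 2×2 minors.
tr M = 2 + (-2) + 3 = 3.
s = (2·(-2) − (-2)²) + (2·3 − (-3)²) + ((-2)·3 − (-3)²) = -8 + (-3) + (-15) = -26.
det M (expand along row 1) = 2·(-15) − (-2)·(-15) + (-3)·0 = -60.
Characteristic polynomial: λ³ − 3λ² − 26λ + 60 = 0.
Substitute λ = y + (tr M)/3 = y + 1.000000 to remove the quadratic term: y³ + p·y + q = 0 with p = s − (tr M)²/3 = -29.000000 and q = −2(tr M)³/27 + (tr M)·s/3 − det M = 32.000000.
Three real roots ⇒ use the trigonometric (Viète) form: r = 2√(−p/3) = 6.218253, φ = arccos(3q/(p·r)) = arccos(-0.532359) = 2.132182 rad.
y_k = r·cos(φ/3 − 2πk/3) for k = 0, 1, 2 gives y = 4.712737, 1.156833, -5.869570.
λ_k = y_k + 1.000000 gives λ = 5.7127, 2.1568, -4.8696 (check: the sum is 3.0000 = tr M).

Hence λ_max = 5.7127 and λ_min = -4.8696.


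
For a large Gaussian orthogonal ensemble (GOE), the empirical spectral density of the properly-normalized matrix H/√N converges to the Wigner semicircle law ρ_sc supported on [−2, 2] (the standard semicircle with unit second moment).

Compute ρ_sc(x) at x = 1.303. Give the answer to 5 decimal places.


ρ_sc(x) = (1/(2π)) √(4 − x²). With x = 1.303:
  4 − x² = 4 − (1.303)² = 4 − 1.697809 = 2.302191.
  √(4 − x²) = 1.517297.
  1/(2π) = 0.159155.
  ρ_sc(1.303) = 0.159155 · 1.517297 = 0.241485.

Rounded to 5 decimal places: ρ_sc(1.303) ≈ 0.24149.


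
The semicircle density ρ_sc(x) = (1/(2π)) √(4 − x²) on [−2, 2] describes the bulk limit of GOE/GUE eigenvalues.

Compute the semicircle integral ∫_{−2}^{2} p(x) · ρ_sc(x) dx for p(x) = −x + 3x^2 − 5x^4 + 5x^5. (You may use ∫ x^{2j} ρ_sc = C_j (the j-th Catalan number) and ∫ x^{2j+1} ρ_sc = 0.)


Write p(x) = Σ a_i x^i, split into monomials and integrate each against ρ_sc separately.
Using ∫ x^{2j} ρ_sc = C_j = (1/(j+1)) C(2j, j) (Catalan numbers) and ∫ x^{2j+1} ρ_sc = 0 (odd monomials vanish by symmetry):
  i = 1 (odd): ∫ x^1 ρ_sc = 0 (vanishes)
  i = 2 (even): a_2 · C_{1} = 3 · 1 = 3
  i = 4 (even): a_4 · C_{2} = -5 · 2 = -10
  i = 5 (odd): ∫ x^5 ρ_sc = 0 (vanishes)

Summing the contributions: ∫_{−2}^{2} p(x) ρ_sc(x) dx = 3 + (-10) = -7.


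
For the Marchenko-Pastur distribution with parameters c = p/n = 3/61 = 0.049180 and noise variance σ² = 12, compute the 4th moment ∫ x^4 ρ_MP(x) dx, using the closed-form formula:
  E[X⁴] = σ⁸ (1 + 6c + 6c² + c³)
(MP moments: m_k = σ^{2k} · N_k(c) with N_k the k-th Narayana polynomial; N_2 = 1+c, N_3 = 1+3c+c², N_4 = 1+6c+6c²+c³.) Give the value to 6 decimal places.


E[X⁴] = σ⁸ (1 + 6c + 6c² + c³) (fourth MP moment). With σ² = 12 (so σ⁸ = 20736) and c = 3/61 = 0.049180: E[X⁴] = 20736 · (1 + 6·0.049180 + 6·(0.049180)² + (0.049180)³) = 20736 · 1.309713.

So E[X^4] = 27158.211833.


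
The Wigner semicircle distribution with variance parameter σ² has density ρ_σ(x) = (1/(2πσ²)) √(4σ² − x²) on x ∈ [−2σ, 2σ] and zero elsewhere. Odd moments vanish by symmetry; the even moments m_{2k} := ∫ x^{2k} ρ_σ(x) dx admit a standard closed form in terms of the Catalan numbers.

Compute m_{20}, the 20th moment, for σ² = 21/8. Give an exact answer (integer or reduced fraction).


By the scaled semicircle moment identity, m_{2k} = σ^{2k} · C_k with k = 10.
C_10 = (1/(k+1)) · C(2k, k) = (1/11) · C(20, 10) = (1/11) · 184756 = 16796.
σ^{2k} = (σ²)^k = (21/8)^10 = 16679880978201/1073741824.

Therefore m_{20} = σ^{20} · C_10 = (16679880978201/1073741824) · 16796 = 70038820227465999/268435456.


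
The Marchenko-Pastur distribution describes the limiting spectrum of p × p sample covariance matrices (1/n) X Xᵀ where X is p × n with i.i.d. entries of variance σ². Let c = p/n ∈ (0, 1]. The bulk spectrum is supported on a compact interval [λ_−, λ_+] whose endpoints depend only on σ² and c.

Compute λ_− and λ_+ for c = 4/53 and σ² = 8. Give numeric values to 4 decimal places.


c = 4/53 = 0.075472; √c = 0.274721.
λ_− = σ² (1 − √c)² = 8 · (1 − 0.274721)² = 8 · (0.725279)² = 4.208236.
λ_+ = σ² (1 + √c)² = 8 · (1 + 0.274721)² = 8 · (1.274721)² = 12.999312.

Rounded to 4 decimal places: λ_− ≈ 4.2082, λ_+ ≈ 12.9993.


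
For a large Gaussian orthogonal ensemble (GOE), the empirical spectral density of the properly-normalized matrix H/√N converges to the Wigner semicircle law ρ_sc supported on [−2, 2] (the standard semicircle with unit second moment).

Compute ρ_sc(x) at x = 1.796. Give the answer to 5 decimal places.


ρ_sc(x) = (1/(2π)) √(4 − x²). With x = 1.796:
  4 − x² = 4 − (1.796)² = 4 − 3.225616 = 0.774384.
  √(4 − x²) = 0.879991.
  1/(2π) = 0.159155.
  ρ_sc(1.796) = 0.159155 · 0.879991 = 0.140055.

Rounded to 5 decimal places: ρ_sc(1.796) ≈ 0.14005.


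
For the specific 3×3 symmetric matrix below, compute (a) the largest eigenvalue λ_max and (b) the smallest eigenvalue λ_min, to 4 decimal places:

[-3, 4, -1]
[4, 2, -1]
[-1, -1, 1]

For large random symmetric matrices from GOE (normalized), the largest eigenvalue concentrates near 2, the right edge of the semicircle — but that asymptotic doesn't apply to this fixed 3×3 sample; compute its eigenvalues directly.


Since M is real symmetric, all three eigenvalues are real; they are the roots of det(λI − M) = λ³ − (tr M) λ² + s λ − det M, where s is the sum of the principal 2×2 minors.
tr M = -3 + 2 + 1 = 0.
s = ((-3)·2 − 4²) + ((-3)·1 − (-1)²) + (2·1 − (-1)²) = -22 + (-4) + 1 = -25.
det M (expand along row 1) = (-3)·1 − 4·3 + (-1)·(-2) = -13.
Characteristic polynomial: λ³ − 25λ + 13 = 0.
Substitute λ = y + (tr M)/3 = y + 0.000000 to remove the quadratic term: y³ + p·y + q = 0 with p = s − (tr M)²/3 = -25.000000 and q = −2(tr M)³/27 + (tr M)·s/3 − det M = 13.000000.
Three real roots ⇒ use the trigonometric (Viète) form: r = 2√(−p/3) = 5.773503, φ = arccos(3q/(p·r)) = arccos(-0.270200) = 1.844397 rad.
y_k = r·cos(φ/3 − 2πk/3) for k = 0, 1, 2 gives y = 4.716313, 0.525815, -5.242128.
λ_k = y_k + 0.000000 gives λ = 4.7163, 0.5258, -5.2421 (check: the sum is 0.0000 = tr M).

Hence λ_max = 4.7163 and λ_min = -5.2421.


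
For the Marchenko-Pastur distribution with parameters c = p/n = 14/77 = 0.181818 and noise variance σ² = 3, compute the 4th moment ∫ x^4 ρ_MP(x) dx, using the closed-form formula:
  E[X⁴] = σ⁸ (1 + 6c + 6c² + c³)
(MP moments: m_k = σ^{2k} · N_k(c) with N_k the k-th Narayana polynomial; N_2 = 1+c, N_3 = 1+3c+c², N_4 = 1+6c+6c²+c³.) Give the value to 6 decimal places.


E[X⁴] = σ⁸ (1 + 6c + 6c² + c³) (fourth MP moment). With σ² = 3 (so σ⁸ = 81) and c = 14/77 = 0.181818: E[X⁴] = 81 · (1 + 6·0.181818 + 6·(0.181818)² + (0.181818)³) = 81 · 2.295267.

So E[X^4] = 185.916604.


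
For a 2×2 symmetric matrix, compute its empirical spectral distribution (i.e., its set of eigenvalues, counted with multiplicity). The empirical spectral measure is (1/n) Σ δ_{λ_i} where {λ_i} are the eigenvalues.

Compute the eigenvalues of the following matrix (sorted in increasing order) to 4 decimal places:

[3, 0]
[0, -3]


Since M is real symmetric, both eigenvalues are real; they are the roots of det(λI − M) = λ² − (tr M) λ + det M.
tr M = 3 + (-3) = 0.
det M = 3·(-3) − 0² = -9 − 0 = -9.
Characteristic polynomial: λ² − 9 = 0.
Discriminant Δ = (tr M)² − 4·det M = 0 − (-36) = 36; √Δ = 6.000000.
λ = (tr M ± √Δ)/2 = (0 ± 6.000000)/2, giving (tr M − √Δ)/2 = -3.0000 and (tr M + √Δ)/2 = 3.0000.

Eigenvalues sorted in increasing order: [-3.0000, 3.0000].


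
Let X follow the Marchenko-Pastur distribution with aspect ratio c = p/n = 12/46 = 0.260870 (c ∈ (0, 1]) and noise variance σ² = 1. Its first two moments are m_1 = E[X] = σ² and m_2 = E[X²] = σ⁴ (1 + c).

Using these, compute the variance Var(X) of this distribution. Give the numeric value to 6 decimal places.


m_1 = E[X] = σ² = 1, so m_1² = 1.
m_2 = E[X²] = σ⁴ (1 + c) = 1 · (1 + 0.260870) = 1 · 1.260870 = 1.260870.
(Note m_2 − m_1² simplifies to c · σ⁴ = 0.260870 · 1.)

Var(X) = m_2 − m_1² = 1.260870 − 1 = 0.260870.


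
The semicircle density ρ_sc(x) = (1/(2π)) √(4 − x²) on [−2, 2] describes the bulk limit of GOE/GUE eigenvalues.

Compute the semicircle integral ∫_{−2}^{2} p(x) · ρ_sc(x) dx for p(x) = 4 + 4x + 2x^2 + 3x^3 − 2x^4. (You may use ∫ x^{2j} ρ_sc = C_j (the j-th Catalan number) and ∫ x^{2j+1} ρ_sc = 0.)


Write p(x) = Σ a_i x^i, split into monomials and integrate each against ρ_sc separately.
Using ∫ x^{2j} ρ_sc = C_j = (1/(j+1)) C(2j, j) (Catalan numbers) and ∫ x^{2j+1} ρ_sc = 0 (odd monomials vanish by symmetry):
  i = 0 (even): a_0 · C_{0} = 4 · 1 = 4
  i = 1 (odd): ∫ x^1 ρ_sc = 0 (vanishes)
  i = 2 (even): a_2 · C_{1} = 2 · 1 = 2
  i = 3 (odd): ∫ x^3 ρ_sc = 0 (vanishes)
  i = 4 (even): a_4 · C_{2} = -2 · 2 = -4

Summing the contributions: ∫_{−2}^{2} p(x) ρ_sc(x) dx = 4 + 2 + (-4) = 2.
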